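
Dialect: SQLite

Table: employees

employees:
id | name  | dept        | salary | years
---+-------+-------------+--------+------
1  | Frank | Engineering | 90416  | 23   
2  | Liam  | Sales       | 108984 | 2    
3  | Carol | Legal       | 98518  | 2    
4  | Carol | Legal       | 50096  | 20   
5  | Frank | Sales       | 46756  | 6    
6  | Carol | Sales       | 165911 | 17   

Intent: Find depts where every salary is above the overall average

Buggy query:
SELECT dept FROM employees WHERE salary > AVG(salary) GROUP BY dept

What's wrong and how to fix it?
Bug: WHERE evaluates per row before aggregation, so AVG() is unavailable

Fix: Use a subquery for AVG and a HAVING MIN(...) filter so the condition holds for every row in the group

Corrected query:
SELECT dept FROM employees GROUP BY dept HAVING MIN(salary) > (SELECT AVG(salary) FROM employees)

Result:
(no rows)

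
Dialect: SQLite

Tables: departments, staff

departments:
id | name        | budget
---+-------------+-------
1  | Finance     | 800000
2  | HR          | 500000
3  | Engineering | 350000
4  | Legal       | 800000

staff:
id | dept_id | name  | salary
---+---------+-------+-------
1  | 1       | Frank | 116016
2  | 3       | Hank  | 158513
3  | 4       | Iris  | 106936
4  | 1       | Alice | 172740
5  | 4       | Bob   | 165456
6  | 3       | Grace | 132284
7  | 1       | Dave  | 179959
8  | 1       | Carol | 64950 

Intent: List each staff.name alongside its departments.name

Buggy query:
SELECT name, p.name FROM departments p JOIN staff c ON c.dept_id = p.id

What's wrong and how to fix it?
Bug: Both tables have a 'name' column; the unqualified reference is ambiguous

Fix: Prefix ambiguous columns with the table alias

Corrected query:
SELECT c.name, p.name FROM departments p JOIN staff c ON c.dept_id = p.id

Result:
name  | name       
------+------------
Frank | Finance    
Hank  | Engineering
Iris  | Legal      
Alice | Finance    
Bob   | Legal      
Grace | Engineering
Dave  | Finance    
Carol | Finance    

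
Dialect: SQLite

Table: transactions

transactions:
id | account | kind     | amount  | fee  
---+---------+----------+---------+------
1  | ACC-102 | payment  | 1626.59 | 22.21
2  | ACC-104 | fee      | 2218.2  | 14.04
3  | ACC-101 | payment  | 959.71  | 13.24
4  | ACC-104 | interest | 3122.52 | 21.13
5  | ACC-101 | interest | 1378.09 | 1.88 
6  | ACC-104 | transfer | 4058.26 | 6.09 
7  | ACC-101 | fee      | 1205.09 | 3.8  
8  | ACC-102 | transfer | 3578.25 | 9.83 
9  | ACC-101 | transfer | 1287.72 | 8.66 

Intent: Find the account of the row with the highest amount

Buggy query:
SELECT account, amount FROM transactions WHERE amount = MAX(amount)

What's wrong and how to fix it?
Bug: WHERE is evaluated per row; an aggregate over the whole table isn't defined there

Fix: Use a subquery: WHERE amount = (SELECT MAX(amount) FROM transactions)

Corrected query:
SELECT account, amount FROM transactions WHERE amount = (SELECT MAX(amount) FROM transactions)

Result:
account | amount 
--------+--------
ACC-104 | 4058.26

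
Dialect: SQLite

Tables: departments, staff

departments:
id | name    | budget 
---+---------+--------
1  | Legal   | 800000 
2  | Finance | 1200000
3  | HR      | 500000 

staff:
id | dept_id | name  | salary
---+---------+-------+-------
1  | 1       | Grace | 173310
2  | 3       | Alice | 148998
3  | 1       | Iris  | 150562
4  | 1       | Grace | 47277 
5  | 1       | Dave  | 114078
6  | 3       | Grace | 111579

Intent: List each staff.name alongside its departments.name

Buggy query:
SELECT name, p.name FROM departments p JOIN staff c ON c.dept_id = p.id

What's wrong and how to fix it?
Bug: Both tables have a 'name' column; the unqualified reference is ambiguous

Fix: Prefix ambiguous columns with the table alias

Corrected query:
SELECT c.name, p.name FROM departments p JOIN staff c ON c.dept_id = p.id

Result:
name  | name 
------+------
Grace | Legal
Alice | HR   
Iris  | Legal
Grace | Legal
Dave  | Legal
Grace | HR   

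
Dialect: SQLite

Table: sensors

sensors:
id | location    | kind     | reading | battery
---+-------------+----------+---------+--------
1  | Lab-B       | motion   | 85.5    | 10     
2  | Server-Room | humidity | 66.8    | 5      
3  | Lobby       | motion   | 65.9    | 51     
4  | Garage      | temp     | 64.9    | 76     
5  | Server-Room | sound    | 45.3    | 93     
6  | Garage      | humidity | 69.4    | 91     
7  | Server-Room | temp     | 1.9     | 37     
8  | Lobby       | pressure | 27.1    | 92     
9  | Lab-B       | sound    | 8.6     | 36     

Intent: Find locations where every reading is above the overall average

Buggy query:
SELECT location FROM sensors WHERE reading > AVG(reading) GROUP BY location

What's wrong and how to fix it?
Bug: WHERE evaluates per row before aggregation, so AVG() is unavailable

Fix: Use a subquery for AVG and a HAVING MIN(...) filter so the condition holds for every row in the group

Corrected query:
SELECT location FROM sensors GROUP BY location HAVING MIN(reading) > (SELECT AVG(reading) FROM sensors)

Result:
location
--------
Garage  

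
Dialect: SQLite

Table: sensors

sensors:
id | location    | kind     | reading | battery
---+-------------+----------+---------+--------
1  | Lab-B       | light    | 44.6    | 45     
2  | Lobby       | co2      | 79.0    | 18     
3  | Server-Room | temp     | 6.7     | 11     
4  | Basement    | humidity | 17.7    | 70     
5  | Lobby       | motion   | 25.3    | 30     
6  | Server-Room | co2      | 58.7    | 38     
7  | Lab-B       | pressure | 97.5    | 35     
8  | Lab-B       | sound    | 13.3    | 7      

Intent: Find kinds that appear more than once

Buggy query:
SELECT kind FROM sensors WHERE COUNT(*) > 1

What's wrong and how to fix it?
Bug: COUNT(*) is an aggregate and cannot be used in WHERE

Fix: Group first, then use HAVING for the count condition

Corrected query:
SELECT kind FROM sensors GROUP BY kind HAVING COUNT(*) > 1

Result:
kind
----
co2 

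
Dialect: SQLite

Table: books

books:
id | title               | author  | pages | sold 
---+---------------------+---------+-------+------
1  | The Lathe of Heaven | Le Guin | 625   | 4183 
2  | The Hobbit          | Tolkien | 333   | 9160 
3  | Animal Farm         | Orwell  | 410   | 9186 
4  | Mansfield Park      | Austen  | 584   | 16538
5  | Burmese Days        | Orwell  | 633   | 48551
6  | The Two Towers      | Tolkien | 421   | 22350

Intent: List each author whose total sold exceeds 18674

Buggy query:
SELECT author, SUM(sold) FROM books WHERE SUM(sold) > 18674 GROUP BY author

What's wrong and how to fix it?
Bug: Aggregate functions cannot appear in a WHERE clause

Fix: Move the aggregate condition to a HAVING clause

Corrected query:
SELECT author, SUM(sold) FROM books GROUP BY author HAVING SUM(sold) > 18674

Result:
author  | SUM(sold)
--------+----------
Orwell  | 57737    
Tolkien | 31510    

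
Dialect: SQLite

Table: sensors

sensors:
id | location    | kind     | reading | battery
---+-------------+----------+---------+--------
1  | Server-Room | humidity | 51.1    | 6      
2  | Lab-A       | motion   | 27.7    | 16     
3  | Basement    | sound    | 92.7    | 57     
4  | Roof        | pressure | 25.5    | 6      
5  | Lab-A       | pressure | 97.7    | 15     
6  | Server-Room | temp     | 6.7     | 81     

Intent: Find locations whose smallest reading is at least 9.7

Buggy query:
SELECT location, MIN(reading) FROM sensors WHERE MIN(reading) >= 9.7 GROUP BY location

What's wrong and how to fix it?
Bug: Aggregates like MIN are computed per group after WHERE runs

Fix: Replace WHERE with HAVING after the GROUP BY

Corrected query:
SELECT location, MIN(reading) FROM sensors GROUP BY location HAVING MIN(reading) >= 9.7

Result:
location | MIN(reading)
---------+-------------
Basement | 92.7        
Lab-A    | 27.7        
Roof     | 25.5        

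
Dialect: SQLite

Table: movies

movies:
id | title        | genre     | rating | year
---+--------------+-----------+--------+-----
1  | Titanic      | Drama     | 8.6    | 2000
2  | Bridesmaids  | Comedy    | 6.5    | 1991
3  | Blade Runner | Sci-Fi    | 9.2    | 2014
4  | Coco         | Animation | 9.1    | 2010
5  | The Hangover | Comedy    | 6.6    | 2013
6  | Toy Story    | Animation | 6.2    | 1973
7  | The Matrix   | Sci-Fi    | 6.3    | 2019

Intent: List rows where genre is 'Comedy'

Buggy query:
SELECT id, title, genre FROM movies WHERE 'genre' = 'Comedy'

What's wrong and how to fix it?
Bug: 'genre' in single quotes is a string literal, not the column; the comparison is literal-vs-literal and never true

Fix: Reference the column as genre without single quotes

Corrected query:
SELECT id, title, genre FROM movies WHERE genre = 'Comedy'

Result:
id | title        | genre 
---+--------------+-------
2  | Bridesmaids  | Comedy
5  | The Hangover | Comedy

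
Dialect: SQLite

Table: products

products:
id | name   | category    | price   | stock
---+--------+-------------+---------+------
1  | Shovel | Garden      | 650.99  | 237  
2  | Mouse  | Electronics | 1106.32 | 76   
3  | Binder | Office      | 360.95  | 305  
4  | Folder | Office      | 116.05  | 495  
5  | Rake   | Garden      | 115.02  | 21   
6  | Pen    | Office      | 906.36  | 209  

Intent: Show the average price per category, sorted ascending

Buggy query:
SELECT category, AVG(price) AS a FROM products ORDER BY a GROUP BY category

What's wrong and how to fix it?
Bug: ORDER BY appears before GROUP BY; SQL clause order requires GROUP BY first

Fix: Reorder: SELECT … FROM … GROUP BY … ORDER BY …

Corrected query:
SELECT category, AVG(price) AS a FROM products GROUP BY category ORDER BY a

Result:
category    | a      
------------+--------
Garden      | 383.005
Office      | 461.12 
Electronics | 1106.32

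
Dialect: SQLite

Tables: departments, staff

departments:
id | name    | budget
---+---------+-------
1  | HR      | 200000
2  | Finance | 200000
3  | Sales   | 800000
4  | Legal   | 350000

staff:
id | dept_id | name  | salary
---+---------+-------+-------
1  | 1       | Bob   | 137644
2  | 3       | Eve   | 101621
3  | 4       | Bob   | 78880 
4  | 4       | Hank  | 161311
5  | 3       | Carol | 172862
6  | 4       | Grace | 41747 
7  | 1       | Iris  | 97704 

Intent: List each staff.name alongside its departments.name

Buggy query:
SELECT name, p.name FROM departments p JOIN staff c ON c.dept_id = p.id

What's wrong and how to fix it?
Bug: 'name' exists in both joined tables, so the database can't tell which one is meant

Fix: Prefix ambiguous columns with the table alias

Corrected query:
SELECT c.name, p.name FROM departments p JOIN staff c ON c.dept_id = p.id

Result:
name  | name 
------+------
Bob   | HR   
Eve   | Sales
Bob   | Legal
Hank  | Legal
Carol | Sales
Grace | Legal
Iris  | HR   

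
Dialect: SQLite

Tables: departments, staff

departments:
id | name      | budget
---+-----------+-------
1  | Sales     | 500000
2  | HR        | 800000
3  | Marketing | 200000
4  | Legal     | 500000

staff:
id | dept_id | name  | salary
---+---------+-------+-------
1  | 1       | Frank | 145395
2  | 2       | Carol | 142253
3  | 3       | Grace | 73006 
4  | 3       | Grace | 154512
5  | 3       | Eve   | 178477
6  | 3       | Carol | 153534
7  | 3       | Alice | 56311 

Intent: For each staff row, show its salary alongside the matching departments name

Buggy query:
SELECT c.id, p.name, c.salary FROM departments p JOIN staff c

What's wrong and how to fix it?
Bug: JOIN with no ON clause produces a cartesian product; every staff row pairs with every departments row

Fix: Add ON c.dept_id = p.id to the JOIN

Corrected query:
SELECT c.id, p.name, c.salary FROM departments p JOIN staff c ON c.dept_id = p.id

Result:
id | name      | salary
---+-----------+-------
1  | Sales     | 145395
2  | HR        | 142253
3  | Marketing | 73006 
4  | Marketing | 154512
5  | Marketing | 178477
6  | Marketing | 153534
7  | Marketing | 56311 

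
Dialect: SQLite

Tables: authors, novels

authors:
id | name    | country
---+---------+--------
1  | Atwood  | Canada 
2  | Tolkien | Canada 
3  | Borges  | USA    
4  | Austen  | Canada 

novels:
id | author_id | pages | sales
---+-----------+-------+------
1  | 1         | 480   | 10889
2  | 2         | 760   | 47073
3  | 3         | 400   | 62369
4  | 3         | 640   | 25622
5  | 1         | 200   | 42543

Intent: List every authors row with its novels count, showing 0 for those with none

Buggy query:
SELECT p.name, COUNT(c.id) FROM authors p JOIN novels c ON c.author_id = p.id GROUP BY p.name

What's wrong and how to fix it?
Bug: INNER JOIN drops authors rows that have no matching novels rows

Fix: Use LEFT JOIN so parents without children still appear (COUNT(c.id) gives 0)

Corrected query:
SELECT p.name, COUNT(c.id) FROM authors p LEFT JOIN novels c ON c.author_id = p.id GROUP BY p.name

Result:
name    | COUNT(c.id)
--------+------------
Atwood  | 2          
Austen  | 0          
Borges  | 2          
Tolkien | 1          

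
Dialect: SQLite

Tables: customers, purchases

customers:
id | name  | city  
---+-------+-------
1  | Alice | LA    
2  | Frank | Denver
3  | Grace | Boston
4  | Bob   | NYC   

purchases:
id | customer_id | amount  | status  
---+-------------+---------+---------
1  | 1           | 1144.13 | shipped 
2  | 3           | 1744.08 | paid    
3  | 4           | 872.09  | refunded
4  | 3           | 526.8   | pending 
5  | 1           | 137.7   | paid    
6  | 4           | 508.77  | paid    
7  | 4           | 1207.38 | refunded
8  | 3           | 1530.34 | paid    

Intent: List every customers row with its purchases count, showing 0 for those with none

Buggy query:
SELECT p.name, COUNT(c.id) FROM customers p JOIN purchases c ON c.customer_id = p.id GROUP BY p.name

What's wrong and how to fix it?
Bug: An inner join excludes parents with zero children

Fix: Use LEFT JOIN so parents without children still appear (COUNT(c.id) gives 0)

Corrected query:
SELECT p.name, COUNT(c.id) FROM customers p LEFT JOIN purchases c ON c.customer_id = p.id GROUP BY p.name

Result:
name  | COUNT(c.id)
------+------------
Alice | 2          
Bob   | 3          
Frank | 0          
Grace | 3          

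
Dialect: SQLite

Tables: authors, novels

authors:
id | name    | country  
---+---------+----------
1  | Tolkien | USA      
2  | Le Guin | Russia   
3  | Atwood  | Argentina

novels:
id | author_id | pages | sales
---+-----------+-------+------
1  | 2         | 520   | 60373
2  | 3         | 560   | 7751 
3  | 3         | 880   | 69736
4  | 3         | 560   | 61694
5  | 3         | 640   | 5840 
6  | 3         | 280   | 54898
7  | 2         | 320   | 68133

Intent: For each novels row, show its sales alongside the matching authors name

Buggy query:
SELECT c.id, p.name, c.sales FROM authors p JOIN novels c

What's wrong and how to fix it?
Bug: Missing join condition: each novels row is matched to all authors rows instead of just its own

Fix: Add ON c.author_id = p.id to the JOIN

Corrected query:
SELECT c.id, p.name, c.sales FROM authors p JOIN novels c ON c.author_id = p.id

Result:
id | name    | sales
---+---------+------
1  | Le Guin | 60373
2  | Atwood  | 7751 
3  | Atwood  | 69736
4  | Atwood  | 61694
5  | Atwood  | 5840 
6  | Atwood  | 54898
7  | Le Guin | 68133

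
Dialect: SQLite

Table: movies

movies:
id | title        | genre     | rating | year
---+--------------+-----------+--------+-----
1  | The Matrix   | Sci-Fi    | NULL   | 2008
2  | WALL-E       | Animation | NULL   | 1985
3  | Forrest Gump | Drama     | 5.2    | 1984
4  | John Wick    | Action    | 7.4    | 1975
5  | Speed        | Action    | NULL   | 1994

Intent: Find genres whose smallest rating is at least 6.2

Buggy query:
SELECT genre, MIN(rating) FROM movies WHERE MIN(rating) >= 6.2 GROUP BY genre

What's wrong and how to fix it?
Bug: MIN() in WHERE is a misuse of aggregate

Fix: Replace WHERE with HAVING after the GROUP BY

Corrected query:
SELECT genre, MIN(rating) FROM movies GROUP BY genre HAVING MIN(rating) >= 6.2

Result:
genre  | MIN(rating)
-------+------------
Action | 7.4        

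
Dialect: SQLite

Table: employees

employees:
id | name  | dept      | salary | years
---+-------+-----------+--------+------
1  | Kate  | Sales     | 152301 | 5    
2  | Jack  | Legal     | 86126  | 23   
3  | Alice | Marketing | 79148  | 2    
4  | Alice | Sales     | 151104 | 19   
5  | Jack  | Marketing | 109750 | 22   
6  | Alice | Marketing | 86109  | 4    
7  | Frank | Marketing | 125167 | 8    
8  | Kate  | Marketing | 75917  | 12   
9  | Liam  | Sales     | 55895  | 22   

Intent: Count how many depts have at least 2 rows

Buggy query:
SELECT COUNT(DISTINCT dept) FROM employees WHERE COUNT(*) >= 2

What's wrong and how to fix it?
Bug: WHERE filters individual rows, not groups, so a group-level COUNT is invalid there

Fix: Use a subquery that GROUPs and filters with HAVING, then count its rows

Corrected query:
SELECT COUNT(*) FROM (SELECT dept FROM employees GROUP BY dept HAVING COUNT(*) >= 2)

Result:
COUNT(*)
--------
2       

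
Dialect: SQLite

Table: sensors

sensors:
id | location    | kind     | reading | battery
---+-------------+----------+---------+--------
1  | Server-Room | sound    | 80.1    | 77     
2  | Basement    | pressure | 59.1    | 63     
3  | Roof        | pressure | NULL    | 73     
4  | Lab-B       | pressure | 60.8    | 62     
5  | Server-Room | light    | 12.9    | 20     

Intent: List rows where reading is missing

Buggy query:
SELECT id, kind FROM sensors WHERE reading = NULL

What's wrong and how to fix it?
Bug: Comparing to NULL with '=' never matches; NULL = NULL is unknown, not true

Fix: Replace '= NULL' with 'IS NULL'

Corrected query:
SELECT id, kind FROM sensors WHERE reading IS NULL

Result:
id | kind    
---+---------
3  | pressure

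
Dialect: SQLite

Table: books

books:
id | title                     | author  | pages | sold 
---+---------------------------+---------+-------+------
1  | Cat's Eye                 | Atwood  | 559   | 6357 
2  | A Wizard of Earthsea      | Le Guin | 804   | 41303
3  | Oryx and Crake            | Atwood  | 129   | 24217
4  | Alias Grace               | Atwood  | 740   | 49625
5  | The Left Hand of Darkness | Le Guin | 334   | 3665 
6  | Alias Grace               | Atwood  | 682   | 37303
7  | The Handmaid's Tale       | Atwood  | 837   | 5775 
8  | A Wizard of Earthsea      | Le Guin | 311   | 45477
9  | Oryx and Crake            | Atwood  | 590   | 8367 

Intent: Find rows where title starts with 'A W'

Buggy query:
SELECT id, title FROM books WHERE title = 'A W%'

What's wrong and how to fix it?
Bug: Wildcards only work with LIKE; '=' treats '%' as a literal character

Fix: Use LIKE for wildcard pattern matching

Corrected query:
SELECT id, title FROM books WHERE title LIKE 'A W%'

Result:
id | title               
---+---------------------
2  | A Wizard of Earthsea
8  | A Wizard of Earthsea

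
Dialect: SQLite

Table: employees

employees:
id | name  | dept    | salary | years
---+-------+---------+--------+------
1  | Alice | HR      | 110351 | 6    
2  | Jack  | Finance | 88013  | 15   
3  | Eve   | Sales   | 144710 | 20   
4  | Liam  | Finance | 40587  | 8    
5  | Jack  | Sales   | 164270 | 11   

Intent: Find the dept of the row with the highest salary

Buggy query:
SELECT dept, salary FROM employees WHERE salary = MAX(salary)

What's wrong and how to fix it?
Bug: WHERE is evaluated per row; an aggregate over the whole table isn't defined there

Fix: Use a subquery: WHERE salary = (SELECT MAX(salary) FROM employees)

Corrected query:
SELECT dept, salary FROM employees WHERE salary = (SELECT MAX(salary) FROM employees)

Result:
dept  | salary
------+-------
Sales | 164270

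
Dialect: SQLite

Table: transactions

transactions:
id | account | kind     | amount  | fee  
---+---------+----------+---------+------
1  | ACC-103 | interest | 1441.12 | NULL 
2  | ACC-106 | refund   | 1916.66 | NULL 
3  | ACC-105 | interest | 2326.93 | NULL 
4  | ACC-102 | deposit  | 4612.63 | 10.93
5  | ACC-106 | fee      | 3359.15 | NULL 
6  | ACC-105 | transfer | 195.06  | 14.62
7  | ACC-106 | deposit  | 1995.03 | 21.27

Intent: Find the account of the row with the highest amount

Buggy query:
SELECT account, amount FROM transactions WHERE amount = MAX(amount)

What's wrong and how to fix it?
Bug: MAX(amount) is an aggregate and cannot be used directly in WHERE

Fix: Wrap MAX in a scalar subquery so WHERE compares against a single value

Corrected query:
SELECT account, amount FROM transactions WHERE amount = (SELECT MAX(amount) FROM transactions)

Result:
account | amount 
--------+--------
ACC-102 | 4612.63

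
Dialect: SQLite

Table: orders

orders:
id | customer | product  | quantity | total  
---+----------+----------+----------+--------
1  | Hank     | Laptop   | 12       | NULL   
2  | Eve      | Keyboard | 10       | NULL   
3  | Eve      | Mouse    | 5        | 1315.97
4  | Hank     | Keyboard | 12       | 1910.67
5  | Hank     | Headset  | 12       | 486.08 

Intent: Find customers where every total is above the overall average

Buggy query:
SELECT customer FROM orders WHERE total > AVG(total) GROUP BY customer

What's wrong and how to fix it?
Bug: WHERE evaluates per row before aggregation, so AVG() is unavailable

Fix: Compute the overall average in a scalar subquery and compare each group's MIN against it in HAVING

Corrected query:
SELECT customer FROM orders GROUP BY customer HAVING MIN(total) > (SELECT AVG(total) FROM orders)

Result:
customer
--------
Eve     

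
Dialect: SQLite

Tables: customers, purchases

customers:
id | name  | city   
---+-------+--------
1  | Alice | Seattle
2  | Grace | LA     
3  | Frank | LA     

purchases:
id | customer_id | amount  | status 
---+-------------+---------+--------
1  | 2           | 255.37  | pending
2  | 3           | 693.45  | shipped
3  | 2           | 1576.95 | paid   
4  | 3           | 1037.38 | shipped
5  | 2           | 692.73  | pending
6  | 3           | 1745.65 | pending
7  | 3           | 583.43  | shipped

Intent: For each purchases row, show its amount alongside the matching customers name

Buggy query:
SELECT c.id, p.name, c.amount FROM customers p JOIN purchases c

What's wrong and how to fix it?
Bug: Missing join condition: each purchases row is matched to all customers rows instead of just its own

Fix: Specify the join condition linking the foreign key to the parent id

Corrected query:
SELECT c.id, p.name, c.amount FROM customers p JOIN purchases c ON c.customer_id = p.id

Result:
id | name  | amount 
---+-------+--------
1  | Grace | 255.37 
2  | Frank | 693.45 
3  | Grace | 1576.95
4  | Frank | 1037.38
5  | Grace | 692.73 
6  | Frank | 1745.65
7  | Frank | 583.43 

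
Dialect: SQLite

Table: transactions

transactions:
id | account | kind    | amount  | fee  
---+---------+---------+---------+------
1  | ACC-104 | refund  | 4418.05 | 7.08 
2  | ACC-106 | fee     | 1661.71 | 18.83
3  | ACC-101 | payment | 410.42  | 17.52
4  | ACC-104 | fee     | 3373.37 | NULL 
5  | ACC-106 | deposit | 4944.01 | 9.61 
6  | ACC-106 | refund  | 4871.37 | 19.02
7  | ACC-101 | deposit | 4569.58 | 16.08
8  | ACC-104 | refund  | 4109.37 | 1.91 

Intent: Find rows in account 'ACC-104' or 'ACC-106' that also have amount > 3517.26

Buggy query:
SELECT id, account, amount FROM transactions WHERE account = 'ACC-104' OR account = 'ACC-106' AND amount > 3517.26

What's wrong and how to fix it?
Bug: Without parentheses, AND is evaluated before OR, so the amount filter only applies to the 'ACC-106' branch

Fix: Add parentheses around the OR so the AND applies to both alternatives

Corrected query:
SELECT id, account, amount FROM transactions WHERE (account = 'ACC-104' OR account = 'ACC-106') AND amount > 3517.26

Result:
id | account | amount 
---+---------+--------
1  | ACC-104 | 4418.05
5  | ACC-106 | 4944.01
6  | ACC-106 | 4871.37
8  | ACC-104 | 4109.37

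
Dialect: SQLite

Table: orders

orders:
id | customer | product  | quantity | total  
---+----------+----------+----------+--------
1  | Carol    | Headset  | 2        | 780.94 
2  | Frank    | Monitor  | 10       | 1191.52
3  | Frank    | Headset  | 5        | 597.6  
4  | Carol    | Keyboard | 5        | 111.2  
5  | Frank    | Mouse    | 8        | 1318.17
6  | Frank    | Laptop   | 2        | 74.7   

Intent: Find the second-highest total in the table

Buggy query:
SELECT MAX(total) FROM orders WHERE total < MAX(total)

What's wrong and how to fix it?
Bug: MAX(total) on the right of the comparison is an aggregate-in-WHERE error

Fix: Compute the overall MAX in a subquery, then take MAX of rows below it

Corrected query:
SELECT MAX(total) FROM orders WHERE total < (SELECT MAX(total) FROM orders)

Result:
MAX(total)
----------
1191.52   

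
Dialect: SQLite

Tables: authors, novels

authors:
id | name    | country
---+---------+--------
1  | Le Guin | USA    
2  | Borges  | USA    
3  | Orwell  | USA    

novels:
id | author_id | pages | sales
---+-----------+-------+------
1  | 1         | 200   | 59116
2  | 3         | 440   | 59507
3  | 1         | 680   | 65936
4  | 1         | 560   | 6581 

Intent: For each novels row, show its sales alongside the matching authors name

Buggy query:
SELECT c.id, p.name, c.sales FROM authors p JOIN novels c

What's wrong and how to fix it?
Bug: Missing join condition: each novels row is matched to all authors rows instead of just its own

Fix: Add ON c.author_id = p.id to the JOIN

Corrected query:
SELECT c.id, p.name, c.sales FROM authors p JOIN novels c ON c.author_id = p.id

Result:
id | name    | sales
---+---------+------
1  | Le Guin | 59116
2  | Orwell  | 59507
3  | Le Guin | 65936
4  | Le Guin | 6581 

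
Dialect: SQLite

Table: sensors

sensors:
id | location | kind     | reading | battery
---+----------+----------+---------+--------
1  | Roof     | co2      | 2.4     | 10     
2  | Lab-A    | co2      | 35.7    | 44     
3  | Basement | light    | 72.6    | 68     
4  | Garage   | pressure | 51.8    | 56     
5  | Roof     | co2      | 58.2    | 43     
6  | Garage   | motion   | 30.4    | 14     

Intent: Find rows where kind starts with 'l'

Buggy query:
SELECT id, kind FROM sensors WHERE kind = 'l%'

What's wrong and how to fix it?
Bug: Wildcards only work with LIKE; '=' treats '%' as a literal character

Fix: Replace '=' with LIKE so 'l%' is treated as a pattern

Corrected query:
SELECT id, kind FROM sensors WHERE kind LIKE 'l%'

Result:
id | kind 
---+------
3  | light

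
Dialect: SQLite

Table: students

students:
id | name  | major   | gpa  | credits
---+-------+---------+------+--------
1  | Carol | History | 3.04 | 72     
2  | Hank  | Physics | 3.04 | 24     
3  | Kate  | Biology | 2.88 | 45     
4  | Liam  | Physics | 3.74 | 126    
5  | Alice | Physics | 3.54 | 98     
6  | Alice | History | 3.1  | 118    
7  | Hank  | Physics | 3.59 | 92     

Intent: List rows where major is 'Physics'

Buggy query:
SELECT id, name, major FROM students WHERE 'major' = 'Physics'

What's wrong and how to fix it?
Bug: Single quotes denote string literals in SQL; the column name is being compared as a constant string

Fix: Reference the column as major without single quotes

Corrected query:
SELECT id, name, major FROM students WHERE major = 'Physics'

Result:
id | name  | major  
---+-------+--------
2  | Hank  | Physics
4  | Liam  | Physics
5  | Alice | Physics
7  | Hank  | Physics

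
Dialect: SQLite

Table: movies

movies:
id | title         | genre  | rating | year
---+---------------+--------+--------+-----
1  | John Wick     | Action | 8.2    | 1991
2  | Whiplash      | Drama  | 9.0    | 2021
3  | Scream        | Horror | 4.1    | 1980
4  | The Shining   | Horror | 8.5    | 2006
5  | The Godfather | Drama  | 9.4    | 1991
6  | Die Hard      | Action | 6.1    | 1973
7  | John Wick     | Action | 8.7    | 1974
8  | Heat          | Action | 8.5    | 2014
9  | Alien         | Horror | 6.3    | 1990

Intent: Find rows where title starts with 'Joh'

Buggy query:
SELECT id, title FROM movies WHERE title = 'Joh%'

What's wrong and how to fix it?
Bug: '=' compares the literal string including the % character; pattern matching needs LIKE

Fix: Use LIKE for wildcard pattern matching

Corrected query:
SELECT id, title FROM movies WHERE title LIKE 'Joh%'

Result:
id | title    
---+----------
1  | John Wick
7  | John Wick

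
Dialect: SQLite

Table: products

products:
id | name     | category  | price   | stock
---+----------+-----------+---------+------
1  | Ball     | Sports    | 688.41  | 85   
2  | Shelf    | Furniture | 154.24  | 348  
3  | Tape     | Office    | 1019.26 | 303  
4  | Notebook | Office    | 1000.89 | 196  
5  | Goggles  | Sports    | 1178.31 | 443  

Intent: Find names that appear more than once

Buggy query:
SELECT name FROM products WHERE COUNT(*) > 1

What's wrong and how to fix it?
Bug: WHERE can't reference COUNT(*); aggregates are computed after WHERE

Fix: Group first, then use HAVING for the count condition

Corrected query:
SELECT name FROM products GROUP BY name HAVING COUNT(*) > 1

Result:
(no rows)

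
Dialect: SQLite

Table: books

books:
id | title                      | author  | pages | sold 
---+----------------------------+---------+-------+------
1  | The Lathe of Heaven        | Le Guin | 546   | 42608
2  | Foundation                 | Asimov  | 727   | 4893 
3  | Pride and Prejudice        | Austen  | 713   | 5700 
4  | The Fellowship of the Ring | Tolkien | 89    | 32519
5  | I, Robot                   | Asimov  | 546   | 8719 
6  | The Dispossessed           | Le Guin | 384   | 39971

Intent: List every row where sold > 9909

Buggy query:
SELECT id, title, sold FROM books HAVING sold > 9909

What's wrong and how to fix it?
Bug: HAVING filters the output of aggregation, but this query has no GROUP BY and no aggregate functions, so SQLite rejects it (HAVING clause on a non-aggregate query); the condition here is per row

Fix: Replace HAVING with WHERE since the condition applies to individual rows

Corrected query:
SELECT id, title, sold FROM books WHERE sold > 9909

Result:
id | title                      | sold 
---+----------------------------+------
1  | The Lathe of Heaven        | 42608
4  | The Fellowship of the Ring | 32519
6  | The Dispossessed           | 39971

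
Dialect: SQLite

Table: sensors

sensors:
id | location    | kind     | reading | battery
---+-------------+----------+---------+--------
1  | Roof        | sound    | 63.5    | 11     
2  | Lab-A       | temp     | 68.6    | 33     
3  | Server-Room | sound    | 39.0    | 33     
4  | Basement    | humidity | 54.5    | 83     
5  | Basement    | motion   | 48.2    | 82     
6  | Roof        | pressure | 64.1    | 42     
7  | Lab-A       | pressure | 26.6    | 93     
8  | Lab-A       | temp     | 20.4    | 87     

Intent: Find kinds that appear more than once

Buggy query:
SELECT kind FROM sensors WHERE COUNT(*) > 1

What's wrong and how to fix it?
Bug: COUNT(*) is an aggregate and cannot be used in WHERE

Fix: GROUP BY kind, then filter groups with HAVING COUNT(*) > 1

Corrected query:
SELECT kind FROM sensors GROUP BY kind HAVING COUNT(*) > 1

Result:
kind    
--------
pressure
sound   
temp    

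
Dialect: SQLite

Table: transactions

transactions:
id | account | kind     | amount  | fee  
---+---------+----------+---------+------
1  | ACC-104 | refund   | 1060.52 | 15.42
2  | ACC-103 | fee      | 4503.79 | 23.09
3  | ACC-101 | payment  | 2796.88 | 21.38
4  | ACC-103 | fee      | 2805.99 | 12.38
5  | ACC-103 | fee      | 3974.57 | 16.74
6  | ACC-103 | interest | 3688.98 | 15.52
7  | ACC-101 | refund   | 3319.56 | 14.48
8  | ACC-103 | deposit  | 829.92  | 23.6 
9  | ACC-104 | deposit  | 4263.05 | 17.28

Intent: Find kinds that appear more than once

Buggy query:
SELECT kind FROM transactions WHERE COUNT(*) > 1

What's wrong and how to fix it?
Bug: WHERE can't reference COUNT(*); aggregates are computed after WHERE

Fix: Group first, then use HAVING for the count condition

Corrected query:
SELECT kind FROM transactions GROUP BY kind HAVING COUNT(*) > 1

Result:
kind   
-------
deposit
fee    
refund 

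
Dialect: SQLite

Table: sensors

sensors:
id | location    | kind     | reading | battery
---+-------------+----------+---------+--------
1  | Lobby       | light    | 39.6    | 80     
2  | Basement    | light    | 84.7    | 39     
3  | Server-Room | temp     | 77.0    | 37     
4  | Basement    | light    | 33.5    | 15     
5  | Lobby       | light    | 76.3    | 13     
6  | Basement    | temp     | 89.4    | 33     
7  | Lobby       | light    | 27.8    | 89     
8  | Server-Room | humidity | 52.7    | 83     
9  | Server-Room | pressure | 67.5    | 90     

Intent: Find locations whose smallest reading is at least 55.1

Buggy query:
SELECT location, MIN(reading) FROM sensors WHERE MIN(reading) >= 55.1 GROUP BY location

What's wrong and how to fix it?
Bug: Aggregates like MIN are computed per group after WHERE runs

Fix: Replace WHERE with HAVING after the GROUP BY

Corrected query:
SELECT location, MIN(reading) FROM sensors GROUP BY location HAVING MIN(reading) >= 55.1

Result:
(no rows)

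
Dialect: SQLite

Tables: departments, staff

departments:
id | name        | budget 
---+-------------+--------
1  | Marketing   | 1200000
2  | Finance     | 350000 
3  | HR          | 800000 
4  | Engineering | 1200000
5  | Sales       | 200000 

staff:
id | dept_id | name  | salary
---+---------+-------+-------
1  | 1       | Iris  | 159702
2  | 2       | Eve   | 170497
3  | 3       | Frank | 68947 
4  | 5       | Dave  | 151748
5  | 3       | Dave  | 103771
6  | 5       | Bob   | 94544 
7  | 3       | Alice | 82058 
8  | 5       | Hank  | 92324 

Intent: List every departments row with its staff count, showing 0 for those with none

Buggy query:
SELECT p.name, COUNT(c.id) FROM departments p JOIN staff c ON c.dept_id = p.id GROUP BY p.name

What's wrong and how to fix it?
Bug: An inner join excludes parents with zero children

Fix: Switch to LEFT JOIN to retain unmatched parent rows

Corrected query:
SELECT p.name, COUNT(c.id) FROM departments p LEFT JOIN staff c ON c.dept_id = p.id GROUP BY p.name

Result:
name        | COUNT(c.id)
------------+------------
Engineering | 0          
Finance     | 1          
HR          | 3          
Marketing   | 1          
Sales       | 3          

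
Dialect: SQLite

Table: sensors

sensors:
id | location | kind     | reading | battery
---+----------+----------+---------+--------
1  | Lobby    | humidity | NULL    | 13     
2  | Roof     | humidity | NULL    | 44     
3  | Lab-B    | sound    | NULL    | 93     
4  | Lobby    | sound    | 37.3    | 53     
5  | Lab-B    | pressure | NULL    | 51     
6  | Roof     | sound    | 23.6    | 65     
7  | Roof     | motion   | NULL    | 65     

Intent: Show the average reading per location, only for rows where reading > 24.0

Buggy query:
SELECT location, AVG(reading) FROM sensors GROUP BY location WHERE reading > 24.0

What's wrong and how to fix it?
Bug: Row-level WHERE must come before GROUP BY in the clause order

Fix: Move the WHERE clause before GROUP BY

Corrected query:
SELECT location, AVG(reading) FROM sensors WHERE reading > 24.0 GROUP BY location

Result:
location | AVG(reading)
---------+-------------
Lobby    | 37.3        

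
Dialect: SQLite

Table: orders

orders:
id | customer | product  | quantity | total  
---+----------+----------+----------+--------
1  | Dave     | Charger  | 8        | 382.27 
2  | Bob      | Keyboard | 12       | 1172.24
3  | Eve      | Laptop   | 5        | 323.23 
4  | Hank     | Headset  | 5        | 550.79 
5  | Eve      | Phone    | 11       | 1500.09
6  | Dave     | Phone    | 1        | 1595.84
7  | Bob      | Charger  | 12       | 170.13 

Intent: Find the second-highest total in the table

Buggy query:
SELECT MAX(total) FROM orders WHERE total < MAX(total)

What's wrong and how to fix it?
Bug: The inner MAX is an aggregate inside WHERE, which is not allowed

Fix: Compute the overall MAX in a subquery, then take MAX of rows below it

Corrected query:
SELECT MAX(total) FROM orders WHERE total < (SELECT MAX(total) FROM orders)

Result:
MAX(total)
----------
1500.09   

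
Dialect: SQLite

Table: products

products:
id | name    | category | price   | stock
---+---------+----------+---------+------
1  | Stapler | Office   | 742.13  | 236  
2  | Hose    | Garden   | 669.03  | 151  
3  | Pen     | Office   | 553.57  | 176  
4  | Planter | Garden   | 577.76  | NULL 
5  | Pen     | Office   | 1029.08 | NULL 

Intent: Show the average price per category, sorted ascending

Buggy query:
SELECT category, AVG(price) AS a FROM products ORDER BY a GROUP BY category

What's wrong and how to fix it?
Bug: ORDER BY appears before GROUP BY; SQL clause order requires GROUP BY first

Fix: Reorder: SELECT … FROM … GROUP BY … ORDER BY …

Corrected query:
SELECT category, AVG(price) AS a FROM products GROUP BY category ORDER BY a

Result:
category | a         
---------+-----------
Garden   | 623.395   
Office   | 774.926667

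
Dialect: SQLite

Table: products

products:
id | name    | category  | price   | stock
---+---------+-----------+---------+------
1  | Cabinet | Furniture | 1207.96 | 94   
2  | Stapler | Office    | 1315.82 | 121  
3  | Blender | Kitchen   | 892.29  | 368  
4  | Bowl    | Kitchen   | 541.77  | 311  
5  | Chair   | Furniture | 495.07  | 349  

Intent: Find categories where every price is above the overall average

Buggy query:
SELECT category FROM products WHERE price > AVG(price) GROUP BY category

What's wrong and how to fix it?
Bug: AVG() is an aggregate; it can't sit directly in WHERE

Fix: Use a subquery for AVG and a HAVING MIN(...) filter so the condition holds for every row in the group

Corrected query:
SELECT category FROM products GROUP BY category HAVING MIN(price) > (SELECT AVG(price) FROM products)

Result:
category
--------
Office  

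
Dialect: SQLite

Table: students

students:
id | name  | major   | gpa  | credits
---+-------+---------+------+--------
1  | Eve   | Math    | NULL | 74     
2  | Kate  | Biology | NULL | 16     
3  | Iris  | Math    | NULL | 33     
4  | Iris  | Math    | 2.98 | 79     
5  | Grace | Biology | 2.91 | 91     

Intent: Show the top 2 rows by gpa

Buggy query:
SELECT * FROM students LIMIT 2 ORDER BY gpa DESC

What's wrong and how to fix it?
Bug: ORDER BY cannot follow LIMIT; LIMIT is the final clause

Fix: Swap the clauses: ORDER BY first, then LIMIT

Corrected query:
SELECT * FROM students ORDER BY gpa DESC LIMIT 2

Result:
id | name  | major   | gpa  | credits
---+-------+---------+------+--------
4  | Iris  | Math    | 2.98 | 79     
5  | Grace | Biology | 2.91 | 91     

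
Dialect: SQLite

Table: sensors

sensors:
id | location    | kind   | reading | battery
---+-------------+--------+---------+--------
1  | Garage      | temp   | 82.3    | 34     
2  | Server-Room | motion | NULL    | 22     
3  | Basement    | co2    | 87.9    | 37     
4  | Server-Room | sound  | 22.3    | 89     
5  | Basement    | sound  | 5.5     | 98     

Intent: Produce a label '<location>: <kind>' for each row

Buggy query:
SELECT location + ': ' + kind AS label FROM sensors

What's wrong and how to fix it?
Bug: SQLite uses || for string concatenation; + coerces text to numbers (yielding 0)

Fix: Use the || operator for string concatenation

Corrected query:
SELECT location || ': ' || kind AS label FROM sensors

Result:
label              
-------------------
Garage: temp       
Server-Room: motion
Basement: co2      
Server-Room: sound 
Basement: sound    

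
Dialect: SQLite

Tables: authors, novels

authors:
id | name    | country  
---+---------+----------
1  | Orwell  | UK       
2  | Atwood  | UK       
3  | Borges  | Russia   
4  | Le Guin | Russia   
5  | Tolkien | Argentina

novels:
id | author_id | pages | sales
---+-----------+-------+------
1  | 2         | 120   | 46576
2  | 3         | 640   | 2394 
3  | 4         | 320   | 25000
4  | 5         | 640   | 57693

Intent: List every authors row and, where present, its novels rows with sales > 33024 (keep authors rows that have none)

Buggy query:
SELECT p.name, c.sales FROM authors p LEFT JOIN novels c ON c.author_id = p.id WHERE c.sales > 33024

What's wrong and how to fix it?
Bug: A WHERE condition on the right-hand table after LEFT JOIN drops unmatched parents

Fix: Move the right-table condition into the ON clause so unmatched parents are kept

Corrected query:
SELECT p.name, c.sales FROM authors p LEFT JOIN novels c ON c.author_id = p.id AND c.sales > 33024

Result:
name    | sales
--------+------
Orwell  | NULL 
Atwood  | 46576
Borges  | NULL 
Le Guin | NULL 
Tolkien | 57693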